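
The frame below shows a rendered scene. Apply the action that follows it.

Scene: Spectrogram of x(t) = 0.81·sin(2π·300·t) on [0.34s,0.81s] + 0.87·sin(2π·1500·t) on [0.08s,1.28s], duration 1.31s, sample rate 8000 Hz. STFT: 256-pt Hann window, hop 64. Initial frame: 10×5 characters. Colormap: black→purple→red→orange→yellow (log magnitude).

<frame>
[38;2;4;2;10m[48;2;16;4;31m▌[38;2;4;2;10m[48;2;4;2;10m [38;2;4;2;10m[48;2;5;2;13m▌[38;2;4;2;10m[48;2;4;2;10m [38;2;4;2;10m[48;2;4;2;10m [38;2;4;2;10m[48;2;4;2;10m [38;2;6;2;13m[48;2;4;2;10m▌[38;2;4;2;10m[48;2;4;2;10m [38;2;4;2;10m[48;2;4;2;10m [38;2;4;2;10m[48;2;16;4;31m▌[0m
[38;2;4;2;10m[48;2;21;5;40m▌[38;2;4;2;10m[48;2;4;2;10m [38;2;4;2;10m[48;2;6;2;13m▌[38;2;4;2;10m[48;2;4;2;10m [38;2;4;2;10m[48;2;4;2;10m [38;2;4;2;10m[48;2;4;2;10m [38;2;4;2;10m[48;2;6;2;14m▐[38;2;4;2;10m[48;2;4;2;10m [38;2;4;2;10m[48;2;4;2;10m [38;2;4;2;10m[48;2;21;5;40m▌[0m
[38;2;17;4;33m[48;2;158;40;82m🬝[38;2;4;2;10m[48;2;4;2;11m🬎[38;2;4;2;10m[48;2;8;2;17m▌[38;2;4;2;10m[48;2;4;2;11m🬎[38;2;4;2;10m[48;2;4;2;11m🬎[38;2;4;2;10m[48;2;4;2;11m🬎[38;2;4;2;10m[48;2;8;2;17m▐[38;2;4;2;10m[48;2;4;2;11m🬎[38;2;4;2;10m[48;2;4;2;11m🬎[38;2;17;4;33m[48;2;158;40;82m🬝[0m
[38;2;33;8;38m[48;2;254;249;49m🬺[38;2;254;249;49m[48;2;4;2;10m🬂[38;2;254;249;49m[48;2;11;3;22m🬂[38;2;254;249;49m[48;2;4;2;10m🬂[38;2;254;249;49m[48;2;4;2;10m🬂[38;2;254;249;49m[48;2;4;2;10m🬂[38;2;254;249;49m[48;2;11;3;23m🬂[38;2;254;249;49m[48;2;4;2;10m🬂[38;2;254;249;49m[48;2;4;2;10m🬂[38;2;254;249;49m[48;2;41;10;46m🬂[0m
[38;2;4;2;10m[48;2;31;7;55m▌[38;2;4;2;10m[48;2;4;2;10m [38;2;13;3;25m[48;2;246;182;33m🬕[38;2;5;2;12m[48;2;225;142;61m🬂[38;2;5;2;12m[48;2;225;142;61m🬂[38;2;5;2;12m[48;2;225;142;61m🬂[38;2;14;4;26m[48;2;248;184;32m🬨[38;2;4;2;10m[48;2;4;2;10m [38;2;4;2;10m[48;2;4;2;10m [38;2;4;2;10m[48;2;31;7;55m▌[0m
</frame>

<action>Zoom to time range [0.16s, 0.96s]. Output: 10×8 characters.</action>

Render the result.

<frame>
[38;2;4;2;10m[48;2;4;2;10m [38;2;4;2;10m[48;2;4;2;10m [38;2;5;2;13m[48;2;4;2;10m▌[38;2;4;2;10m[48;2;4;2;10m [38;2;4;2;10m[48;2;4;2;10m [38;2;4;2;10m[48;2;4;2;10m [38;2;4;2;10m[48;2;4;2;10m [38;2;4;2;10m[48;2;4;2;10m [38;2;6;2;13m[48;2;4;2;10m▌[38;2;4;2;10m[48;2;4;2;10m [0m
[38;2;4;2;10m[48;2;4;2;10m [38;2;4;2;10m[48;2;4;2;10m [38;2;6;2;13m[48;2;4;2;10m▌[38;2;4;2;10m[48;2;4;2;10m [38;2;4;2;10m[48;2;4;2;10m [38;2;4;2;10m[48;2;4;2;10m [38;2;4;2;10m[48;2;4;2;10m [38;2;4;2;10m[48;2;4;2;10m [38;2;4;2;10m[48;2;6;2;13m▐[38;2;4;2;10m[48;2;4;2;10m [0m
[38;2;4;2;10m[48;2;4;2;10m [38;2;4;2;10m[48;2;4;2;10m [38;2;4;2;10m[48;2;6;2;13m▐[38;2;4;2;10m[48;2;4;2;10m [38;2;4;2;10m[48;2;4;2;10m [38;2;4;2;10m[48;2;4;2;10m [38;2;4;2;10m[48;2;4;2;10m [38;2;4;2;10m[48;2;4;2;10m [38;2;4;2;10m[48;2;6;2;14m▐[38;2;4;2;10m[48;2;4;2;10m [0m
[38;2;4;2;10m[48;2;4;2;10m [38;2;4;2;10m[48;2;4;2;10m [38;2;4;2;10m[48;2;7;2;15m▐[38;2;4;2;10m[48;2;4;2;10m [38;2;4;2;10m[48;2;4;2;10m [38;2;4;2;10m[48;2;4;2;10m [38;2;4;2;10m[48;2;4;2;10m [38;2;4;2;10m[48;2;4;2;10m [38;2;4;2;10m[48;2;7;2;16m▐[38;2;4;2;10m[48;2;4;2;10m [0m
[38;2;4;2;10m[48;2;254;249;49m🬎[38;2;4;2;10m[48;2;254;249;49m🬎[38;2;6;2;13m[48;2;254;249;49m🬎[38;2;4;2;10m[48;2;254;249;49m🬎[38;2;4;2;10m[48;2;254;249;49m🬎[38;2;4;2;10m[48;2;254;249;49m🬎[38;2;4;2;10m[48;2;254;249;49m🬎[38;2;4;2;10m[48;2;254;249;49m🬎[38;2;6;2;14m[48;2;254;249;49m🬎[38;2;4;2;10m[48;2;254;249;49m🬎[0m
[38;2;251;184;23m[48;2;4;2;10m🬂[38;2;251;184;23m[48;2;4;2;10m🬂[38;2;251;184;23m[48;2;9;2;19m🬂[38;2;251;184;23m[48;2;4;2;10m🬂[38;2;251;184;23m[48;2;4;2;10m🬂[38;2;251;184;23m[48;2;4;2;10m🬂[38;2;251;184;23m[48;2;4;2;10m🬂[38;2;251;184;23m[48;2;4;2;10m🬂[38;2;251;184;23m[48;2;9;3;20m🬂[38;2;251;184;23m[48;2;4;2;10m🬂[0m
[38;2;4;2;10m[48;2;4;2;10m [38;2;4;2;10m[48;2;4;2;10m [38;2;8;2;18m[48;2;40;9;70m🬨[38;2;4;2;10m[48;2;6;2;14m🬎[38;2;4;2;10m[48;2;6;2;14m🬎[38;2;4;2;10m[48;2;6;2;14m🬎[38;2;4;2;10m[48;2;6;2;14m🬎[38;2;4;2;10m[48;2;6;2;14m🬎[38;2;9;2;19m[48;2;44;10;72m🬨[38;2;4;2;10m[48;2;4;2;10m [0m
[38;2;4;2;10m[48;2;4;2;10m [38;2;4;2;10m[48;2;4;2;10m [38;2;245;178;35m[48;2;77;20;53m🬎[38;2;240;168;43m[48;2;11;3;23m🬎[38;2;240;168;43m[48;2;11;3;23m🬎[38;2;240;168;43m[48;2;11;3;23m🬎[38;2;240;168;43m[48;2;11;3;23m🬎[38;2;240;168;43m[48;2;11;3;23m🬎[38;2;44;11;32m[48;2;249;188;29m🬷[38;2;4;2;10m[48;2;4;2;10m [0m
</frame>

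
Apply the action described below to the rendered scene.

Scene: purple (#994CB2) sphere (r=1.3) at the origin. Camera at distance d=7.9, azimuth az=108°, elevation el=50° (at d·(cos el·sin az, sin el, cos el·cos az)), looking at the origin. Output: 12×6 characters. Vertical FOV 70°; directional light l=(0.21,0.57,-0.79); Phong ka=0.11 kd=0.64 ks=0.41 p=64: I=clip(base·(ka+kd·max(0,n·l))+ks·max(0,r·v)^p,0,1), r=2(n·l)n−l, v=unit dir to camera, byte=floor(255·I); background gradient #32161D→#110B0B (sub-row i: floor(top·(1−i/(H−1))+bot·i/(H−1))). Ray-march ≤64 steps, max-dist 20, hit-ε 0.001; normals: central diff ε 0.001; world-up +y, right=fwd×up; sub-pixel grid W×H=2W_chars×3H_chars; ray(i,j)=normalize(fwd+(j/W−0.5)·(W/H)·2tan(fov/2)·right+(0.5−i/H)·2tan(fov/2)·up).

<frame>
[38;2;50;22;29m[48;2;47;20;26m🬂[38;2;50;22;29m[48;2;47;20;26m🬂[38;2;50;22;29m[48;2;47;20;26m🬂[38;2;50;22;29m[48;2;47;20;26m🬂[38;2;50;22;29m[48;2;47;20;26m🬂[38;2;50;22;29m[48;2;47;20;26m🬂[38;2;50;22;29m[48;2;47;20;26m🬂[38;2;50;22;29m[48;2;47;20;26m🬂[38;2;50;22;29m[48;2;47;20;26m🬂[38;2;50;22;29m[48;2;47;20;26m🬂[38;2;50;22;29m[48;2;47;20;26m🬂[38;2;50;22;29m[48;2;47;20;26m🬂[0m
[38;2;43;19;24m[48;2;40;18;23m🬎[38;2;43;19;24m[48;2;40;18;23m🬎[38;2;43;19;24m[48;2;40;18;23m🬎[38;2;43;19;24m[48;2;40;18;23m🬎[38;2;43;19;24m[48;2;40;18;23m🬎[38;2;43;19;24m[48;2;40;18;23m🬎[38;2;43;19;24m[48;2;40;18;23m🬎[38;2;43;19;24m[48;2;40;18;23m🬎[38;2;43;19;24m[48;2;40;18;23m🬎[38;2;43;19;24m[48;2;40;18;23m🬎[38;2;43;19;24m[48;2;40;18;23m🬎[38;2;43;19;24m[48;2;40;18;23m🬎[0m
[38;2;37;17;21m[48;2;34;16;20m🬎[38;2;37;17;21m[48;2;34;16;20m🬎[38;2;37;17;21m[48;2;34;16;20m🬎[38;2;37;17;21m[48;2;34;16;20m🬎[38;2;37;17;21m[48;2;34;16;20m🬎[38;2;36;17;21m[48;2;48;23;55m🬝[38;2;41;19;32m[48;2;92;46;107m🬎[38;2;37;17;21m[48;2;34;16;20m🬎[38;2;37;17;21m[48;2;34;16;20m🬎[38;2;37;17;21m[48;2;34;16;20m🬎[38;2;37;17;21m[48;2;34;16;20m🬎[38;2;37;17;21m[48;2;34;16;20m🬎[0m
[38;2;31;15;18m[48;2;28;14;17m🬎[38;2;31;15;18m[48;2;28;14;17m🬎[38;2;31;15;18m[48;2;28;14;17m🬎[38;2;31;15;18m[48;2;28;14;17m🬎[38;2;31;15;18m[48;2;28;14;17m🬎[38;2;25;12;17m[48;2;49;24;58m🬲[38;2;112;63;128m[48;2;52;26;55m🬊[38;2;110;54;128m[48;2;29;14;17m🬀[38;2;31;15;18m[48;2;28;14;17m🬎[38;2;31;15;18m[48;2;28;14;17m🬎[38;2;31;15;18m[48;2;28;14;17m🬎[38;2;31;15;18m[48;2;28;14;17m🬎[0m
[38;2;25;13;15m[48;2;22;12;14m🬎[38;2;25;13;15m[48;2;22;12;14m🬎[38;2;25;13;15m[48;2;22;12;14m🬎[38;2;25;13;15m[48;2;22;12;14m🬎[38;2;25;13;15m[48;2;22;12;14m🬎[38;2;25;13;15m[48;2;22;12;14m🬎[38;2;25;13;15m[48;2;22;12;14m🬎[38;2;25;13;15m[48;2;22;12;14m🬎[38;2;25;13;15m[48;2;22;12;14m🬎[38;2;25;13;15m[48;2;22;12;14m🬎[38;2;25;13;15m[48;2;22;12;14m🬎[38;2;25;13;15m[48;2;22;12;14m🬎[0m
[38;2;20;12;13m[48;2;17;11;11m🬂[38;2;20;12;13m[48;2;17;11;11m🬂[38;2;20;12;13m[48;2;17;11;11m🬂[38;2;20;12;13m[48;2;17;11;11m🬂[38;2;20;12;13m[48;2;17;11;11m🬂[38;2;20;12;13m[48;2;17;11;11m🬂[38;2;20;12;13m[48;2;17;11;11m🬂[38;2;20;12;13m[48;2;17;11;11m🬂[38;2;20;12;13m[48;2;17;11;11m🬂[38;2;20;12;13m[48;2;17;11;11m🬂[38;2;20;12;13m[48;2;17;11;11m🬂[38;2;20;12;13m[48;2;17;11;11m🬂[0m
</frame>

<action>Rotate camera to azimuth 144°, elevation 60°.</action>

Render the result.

<frame>
[38;2;50;22;29m[48;2;47;20;26m🬂[38;2;50;22;29m[48;2;47;20;26m🬂[38;2;50;22;29m[48;2;47;20;26m🬂[38;2;50;22;29m[48;2;47;20;26m🬂[38;2;50;22;29m[48;2;47;20;26m🬂[38;2;50;22;29m[48;2;47;20;26m🬂[38;2;50;22;29m[48;2;47;20;26m🬂[38;2;50;22;29m[48;2;47;20;26m🬂[38;2;50;22;29m[48;2;47;20;26m🬂[38;2;50;22;29m[48;2;47;20;26m🬂[38;2;50;22;29m[48;2;47;20;26m🬂[38;2;50;22;29m[48;2;47;20;26m🬂[0m
[38;2;43;19;24m[48;2;40;18;23m🬎[38;2;43;19;24m[48;2;40;18;23m🬎[38;2;43;19;24m[48;2;40;18;23m🬎[38;2;43;19;24m[48;2;40;18;23m🬎[38;2;43;19;24m[48;2;40;18;23m🬎[38;2;43;19;24m[48;2;40;18;23m🬎[38;2;43;19;24m[48;2;40;18;23m🬎[38;2;43;19;24m[48;2;40;18;23m🬎[38;2;43;19;24m[48;2;40;18;23m🬎[38;2;43;19;24m[48;2;40;18;23m🬎[38;2;43;19;24m[48;2;40;18;23m🬎[38;2;43;19;24m[48;2;40;18;23m🬎[0m
[38;2;37;17;21m[48;2;34;16;20m🬎[38;2;37;17;21m[48;2;34;16;20m🬎[38;2;37;17;21m[48;2;34;16;20m🬎[38;2;37;17;21m[48;2;34;16;20m🬎[38;2;37;17;21m[48;2;34;16;20m🬎[38;2;36;17;21m[48;2;59;29;69m🬝[38;2;34;16;24m[48;2;81;40;95m🬎[38;2;37;17;21m[48;2;34;16;20m🬎[38;2;37;17;21m[48;2;34;16;20m🬎[38;2;37;17;21m[48;2;34;16;20m🬎[38;2;37;17;21m[48;2;34;16;20m🬎[38;2;37;17;21m[48;2;34;16;20m🬎[0m
[38;2;31;15;18m[48;2;28;14;17m🬎[38;2;31;15;18m[48;2;28;14;17m🬎[38;2;31;15;18m[48;2;28;14;17m🬎[38;2;31;15;18m[48;2;28;14;17m🬎[38;2;31;15;18m[48;2;28;14;17m🬎[38;2;86;42;100m[48;2;30;15;22m🬉[38;2;104;51;121m[48;2;28;14;17m🬝[38;2;84;41;98m[48;2;29;14;17m🬀[38;2;31;15;18m[48;2;28;14;17m🬎[38;2;31;15;18m[48;2;28;14;17m🬎[38;2;31;15;18m[48;2;28;14;17m🬎[38;2;31;15;18m[48;2;28;14;17m🬎[0m
[38;2;25;13;15m[48;2;22;12;14m🬎[38;2;25;13;15m[48;2;22;12;14m🬎[38;2;25;13;15m[48;2;22;12;14m🬎[38;2;25;13;15m[48;2;22;12;14m🬎[38;2;25;13;15m[48;2;22;12;14m🬎[38;2;25;13;15m[48;2;22;12;14m🬎[38;2;25;13;15m[48;2;22;12;14m🬎[38;2;25;13;15m[48;2;22;12;14m🬎[38;2;25;13;15m[48;2;22;12;14m🬎[38;2;25;13;15m[48;2;22;12;14m🬎[38;2;25;13;15m[48;2;22;12;14m🬎[38;2;25;13;15m[48;2;22;12;14m🬎[0m
[38;2;20;12;13m[48;2;17;11;11m🬂[38;2;20;12;13m[48;2;17;11;11m🬂[38;2;20;12;13m[48;2;17;11;11m🬂[38;2;20;12;13m[48;2;17;11;11m🬂[38;2;20;12;13m[48;2;17;11;11m🬂[38;2;20;12;13m[48;2;17;11;11m🬂[38;2;20;12;13m[48;2;17;11;11m🬂[38;2;20;12;13m[48;2;17;11;11m🬂[38;2;20;12;13m[48;2;17;11;11m🬂[38;2;20;12;13m[48;2;17;11;11m🬂[38;2;20;12;13m[48;2;17;11;11m🬂[38;2;20;12;13m[48;2;17;11;11m🬂[0m
</frame>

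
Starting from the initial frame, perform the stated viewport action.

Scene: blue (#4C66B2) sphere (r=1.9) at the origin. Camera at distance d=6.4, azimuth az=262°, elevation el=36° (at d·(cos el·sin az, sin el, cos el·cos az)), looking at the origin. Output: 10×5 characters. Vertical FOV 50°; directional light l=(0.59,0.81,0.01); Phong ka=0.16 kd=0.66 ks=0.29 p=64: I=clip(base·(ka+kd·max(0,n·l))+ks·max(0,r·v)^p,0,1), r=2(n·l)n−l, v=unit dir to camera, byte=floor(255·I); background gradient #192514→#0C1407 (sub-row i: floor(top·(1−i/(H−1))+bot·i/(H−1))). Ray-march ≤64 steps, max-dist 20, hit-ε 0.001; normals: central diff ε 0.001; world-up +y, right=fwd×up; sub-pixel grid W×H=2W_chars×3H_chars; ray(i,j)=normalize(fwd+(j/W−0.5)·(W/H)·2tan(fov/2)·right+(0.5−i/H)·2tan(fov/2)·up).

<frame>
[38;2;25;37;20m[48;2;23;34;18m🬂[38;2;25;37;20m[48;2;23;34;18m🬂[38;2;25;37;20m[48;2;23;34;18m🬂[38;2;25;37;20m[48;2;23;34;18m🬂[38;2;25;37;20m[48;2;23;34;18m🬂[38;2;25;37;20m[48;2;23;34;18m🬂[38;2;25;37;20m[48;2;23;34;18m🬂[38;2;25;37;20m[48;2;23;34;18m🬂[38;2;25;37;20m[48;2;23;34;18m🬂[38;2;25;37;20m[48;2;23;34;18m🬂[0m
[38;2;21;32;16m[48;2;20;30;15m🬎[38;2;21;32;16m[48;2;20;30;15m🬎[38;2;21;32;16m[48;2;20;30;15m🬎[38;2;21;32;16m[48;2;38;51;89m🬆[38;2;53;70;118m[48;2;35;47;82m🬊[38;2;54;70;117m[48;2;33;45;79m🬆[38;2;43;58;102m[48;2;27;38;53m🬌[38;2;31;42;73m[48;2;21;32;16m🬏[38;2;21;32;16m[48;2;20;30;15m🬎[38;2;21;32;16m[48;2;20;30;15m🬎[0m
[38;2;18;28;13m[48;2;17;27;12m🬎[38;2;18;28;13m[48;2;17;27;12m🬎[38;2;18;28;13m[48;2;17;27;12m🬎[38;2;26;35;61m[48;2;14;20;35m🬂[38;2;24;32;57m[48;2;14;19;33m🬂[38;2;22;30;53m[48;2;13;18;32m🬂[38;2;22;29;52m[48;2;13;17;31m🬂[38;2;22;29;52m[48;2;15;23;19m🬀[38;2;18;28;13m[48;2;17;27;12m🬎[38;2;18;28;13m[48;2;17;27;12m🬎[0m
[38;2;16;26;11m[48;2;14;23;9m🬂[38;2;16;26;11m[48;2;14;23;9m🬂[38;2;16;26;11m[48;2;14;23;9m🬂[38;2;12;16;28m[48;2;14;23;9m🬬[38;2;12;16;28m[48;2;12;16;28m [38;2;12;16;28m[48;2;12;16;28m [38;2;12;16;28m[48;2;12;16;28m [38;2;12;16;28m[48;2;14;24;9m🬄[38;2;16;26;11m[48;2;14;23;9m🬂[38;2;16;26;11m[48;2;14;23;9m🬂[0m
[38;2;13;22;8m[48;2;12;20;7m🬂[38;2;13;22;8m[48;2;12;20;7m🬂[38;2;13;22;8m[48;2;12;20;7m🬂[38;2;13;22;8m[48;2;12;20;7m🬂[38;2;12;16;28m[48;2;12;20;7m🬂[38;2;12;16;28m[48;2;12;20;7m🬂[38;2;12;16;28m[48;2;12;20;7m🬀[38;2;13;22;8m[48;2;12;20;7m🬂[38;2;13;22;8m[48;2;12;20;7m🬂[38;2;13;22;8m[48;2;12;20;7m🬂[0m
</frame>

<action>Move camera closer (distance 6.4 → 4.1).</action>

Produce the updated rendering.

<frame>
[38;2;25;37;20m[48;2;23;34;18m🬂[38;2;25;37;20m[48;2;23;34;18m🬂[38;2;24;36;19m[48;2;40;54;95m🬆[38;2;25;37;20m[48;2;40;54;94m🬀[38;2;103;117;156m[48;2;43;57;97m🬇[38;2;100;113;152m[48;2;43;56;95m🬃[38;2;45;61;106m[48;2;35;48;84m🬂[38;2;25;37;20m[48;2;36;49;87m🬂[38;2;36;48;84m[48;2;24;35;19m🬏[38;2;25;37;20m[48;2;23;34;18m🬂[0m
[38;2;21;32;16m[48;2;20;30;15m🬎[38;2;29;39;70m[48;2;21;32;16m🬷[38;2;31;42;73m[48;2;24;33;58m🬆[38;2;29;39;69m[48;2;23;31;55m🬆[38;2;29;39;69m[48;2;23;31;55m🬂[38;2;27;37;65m[48;2;22;29;52m🬆[38;2;26;35;62m[48;2;20;27;48m🬎[38;2;29;39;68m[48;2;22;30;52m🬂[38;2;30;41;72m[48;2;22;30;53m🬂[38;2;21;29;51m[48;2;21;32;16m🬏[0m
[38;2;18;28;13m[48;2;17;27;12m🬎[38;2;19;26;46m[48;2;13;18;31m🬆[38;2;19;26;45m[48;2;13;18;32m🬂[38;2;18;25;43m[48;2;13;18;31m🬂[38;2;17;24;42m[48;2;13;17;30m🬂[38;2;17;23;40m[48;2;12;17;30m🬂[38;2;17;22;39m[48;2;12;16;29m🬂[38;2;16;22;39m[48;2;12;16;28m🬂[38;2;16;22;38m[48;2;12;16;28m🬂[38;2;13;18;31m[48;2;18;28;13m▌[0m
[38;2;16;26;11m[48;2;14;23;9m🬂[38;2;12;16;28m[48;2;14;23;9m🬬[38;2;12;16;28m[48;2;12;16;28m [38;2;12;16;28m[48;2;12;16;28m [38;2;12;16;28m[48;2;12;16;28m [38;2;12;16;28m[48;2;12;16;28m [38;2;12;16;28m[48;2;12;16;28m [38;2;12;16;28m[48;2;12;16;28m [38;2;12;16;28m[48;2;12;16;28m [38;2;12;16;28m[48;2;14;24;9m🬄[0m
[38;2;13;22;8m[48;2;12;20;7m🬂[38;2;12;16;28m[48;2;12;20;7m🬁[38;2;12;16;28m[48;2;12;20;7m🬬[38;2;12;16;28m[48;2;12;16;28m [38;2;12;16;28m[48;2;12;16;28m [38;2;12;16;28m[48;2;12;16;28m [38;2;12;16;28m[48;2;12;16;28m [38;2;12;16;28m[48;2;12;16;28m [38;2;12;16;28m[48;2;12;20;7m🬆[38;2;13;22;8m[48;2;12;20;7m🬂[0m
</frame>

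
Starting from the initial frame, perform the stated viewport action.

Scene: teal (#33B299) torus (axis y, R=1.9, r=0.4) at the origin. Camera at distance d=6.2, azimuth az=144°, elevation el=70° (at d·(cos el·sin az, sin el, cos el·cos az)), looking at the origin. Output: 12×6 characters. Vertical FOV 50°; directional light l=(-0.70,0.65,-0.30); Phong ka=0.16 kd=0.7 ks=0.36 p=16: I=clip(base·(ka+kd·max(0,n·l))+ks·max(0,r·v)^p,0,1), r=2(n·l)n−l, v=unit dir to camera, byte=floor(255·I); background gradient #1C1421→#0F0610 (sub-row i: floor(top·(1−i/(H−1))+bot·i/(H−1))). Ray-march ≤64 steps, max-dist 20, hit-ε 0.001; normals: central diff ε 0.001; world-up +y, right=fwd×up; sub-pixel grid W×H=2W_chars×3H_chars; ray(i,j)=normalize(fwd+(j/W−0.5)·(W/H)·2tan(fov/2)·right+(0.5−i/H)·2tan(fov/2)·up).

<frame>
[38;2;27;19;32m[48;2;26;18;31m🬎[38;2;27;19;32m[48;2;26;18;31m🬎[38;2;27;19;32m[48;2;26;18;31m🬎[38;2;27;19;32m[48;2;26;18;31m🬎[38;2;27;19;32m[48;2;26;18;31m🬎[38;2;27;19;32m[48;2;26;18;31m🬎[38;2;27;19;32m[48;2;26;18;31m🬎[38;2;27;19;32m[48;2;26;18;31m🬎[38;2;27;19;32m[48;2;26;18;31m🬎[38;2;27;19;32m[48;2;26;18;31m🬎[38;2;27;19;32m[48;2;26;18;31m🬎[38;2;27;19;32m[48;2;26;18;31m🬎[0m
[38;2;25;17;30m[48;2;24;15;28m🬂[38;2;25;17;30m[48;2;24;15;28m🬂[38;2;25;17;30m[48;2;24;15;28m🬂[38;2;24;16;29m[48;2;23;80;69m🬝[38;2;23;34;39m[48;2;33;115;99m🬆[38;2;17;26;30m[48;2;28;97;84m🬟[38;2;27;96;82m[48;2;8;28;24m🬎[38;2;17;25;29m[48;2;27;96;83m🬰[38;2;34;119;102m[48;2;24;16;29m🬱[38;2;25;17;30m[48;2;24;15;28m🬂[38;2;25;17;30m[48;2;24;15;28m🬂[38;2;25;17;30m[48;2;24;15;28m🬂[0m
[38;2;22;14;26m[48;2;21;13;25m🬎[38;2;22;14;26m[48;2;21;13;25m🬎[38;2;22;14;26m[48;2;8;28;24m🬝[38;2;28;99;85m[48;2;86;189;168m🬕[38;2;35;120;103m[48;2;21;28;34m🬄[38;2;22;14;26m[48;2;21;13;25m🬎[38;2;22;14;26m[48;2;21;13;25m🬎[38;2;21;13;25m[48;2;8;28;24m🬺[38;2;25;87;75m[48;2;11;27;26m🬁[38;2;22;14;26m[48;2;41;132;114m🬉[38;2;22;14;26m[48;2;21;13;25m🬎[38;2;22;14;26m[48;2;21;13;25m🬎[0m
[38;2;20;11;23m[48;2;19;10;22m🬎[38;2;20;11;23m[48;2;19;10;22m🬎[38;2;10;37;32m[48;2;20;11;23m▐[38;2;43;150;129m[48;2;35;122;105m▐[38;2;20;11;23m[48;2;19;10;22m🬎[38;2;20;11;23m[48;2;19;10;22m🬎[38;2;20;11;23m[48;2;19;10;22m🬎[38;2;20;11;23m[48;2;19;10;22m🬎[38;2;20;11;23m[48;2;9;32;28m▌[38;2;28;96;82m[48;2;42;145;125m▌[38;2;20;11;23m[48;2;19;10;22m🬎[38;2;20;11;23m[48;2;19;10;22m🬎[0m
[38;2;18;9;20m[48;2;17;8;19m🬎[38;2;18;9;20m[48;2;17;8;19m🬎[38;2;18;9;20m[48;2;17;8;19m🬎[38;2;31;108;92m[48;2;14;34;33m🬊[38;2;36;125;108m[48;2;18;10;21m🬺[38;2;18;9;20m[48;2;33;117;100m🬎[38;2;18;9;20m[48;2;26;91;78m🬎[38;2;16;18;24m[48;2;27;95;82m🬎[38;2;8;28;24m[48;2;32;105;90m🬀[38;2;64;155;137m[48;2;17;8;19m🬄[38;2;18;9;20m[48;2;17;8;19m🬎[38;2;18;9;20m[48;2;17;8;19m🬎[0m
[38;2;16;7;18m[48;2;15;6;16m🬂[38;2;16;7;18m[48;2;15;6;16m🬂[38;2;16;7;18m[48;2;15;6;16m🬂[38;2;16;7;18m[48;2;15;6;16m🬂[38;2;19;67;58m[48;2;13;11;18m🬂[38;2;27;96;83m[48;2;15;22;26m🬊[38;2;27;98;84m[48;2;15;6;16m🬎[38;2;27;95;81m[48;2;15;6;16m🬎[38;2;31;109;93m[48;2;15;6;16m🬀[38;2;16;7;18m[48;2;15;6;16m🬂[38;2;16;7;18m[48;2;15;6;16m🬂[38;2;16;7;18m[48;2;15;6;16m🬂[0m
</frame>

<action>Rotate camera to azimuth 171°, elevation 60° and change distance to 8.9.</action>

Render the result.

<frame>
[38;2;27;19;32m[48;2;26;18;31m🬎[38;2;27;19;32m[48;2;26;18;31m🬎[38;2;27;19;32m[48;2;26;18;31m🬎[38;2;27;19;32m[48;2;26;18;31m🬎[38;2;27;19;32m[48;2;26;18;31m🬎[38;2;27;19;32m[48;2;26;18;31m🬎[38;2;27;19;32m[48;2;26;18;31m🬎[38;2;27;19;32m[48;2;26;18;31m🬎[38;2;27;19;32m[48;2;26;18;31m🬎[38;2;27;19;32m[48;2;26;18;31m🬎[38;2;27;19;32m[48;2;26;18;31m🬎[38;2;27;19;32m[48;2;26;18;31m🬎[0m
[38;2;25;17;30m[48;2;24;15;28m🬂[38;2;25;17;30m[48;2;24;15;28m🬂[38;2;25;17;30m[48;2;24;15;28m🬂[38;2;25;17;30m[48;2;24;15;28m🬂[38;2;25;17;30m[48;2;24;15;28m🬂[38;2;25;17;30m[48;2;24;15;28m🬂[38;2;23;82;71m[48;2;24;16;29m🬏[38;2;25;17;30m[48;2;24;15;28m🬂[38;2;25;17;30m[48;2;24;15;28m🬂[38;2;25;17;30m[48;2;24;15;28m🬂[38;2;25;17;30m[48;2;24;15;28m🬂[38;2;25;17;30m[48;2;24;15;28m🬂[0m
[38;2;22;14;26m[48;2;21;13;25m🬎[38;2;22;14;26m[48;2;21;13;25m🬎[38;2;22;14;26m[48;2;21;13;25m🬎[38;2;22;14;26m[48;2;21;13;25m🬎[38;2;24;69;62m[48;2;72;172;153m🬕[38;2;36;120;103m[48;2;21;13;25m🬆[38;2;24;86;74m[48;2;21;13;25m🬂[38;2;30;106;91m[48;2;13;31;30m🬂[38;2;31;112;96m[48;2;22;14;26m🬓[38;2;22;14;26m[48;2;21;13;25m🬎[38;2;22;14;26m[48;2;21;13;25m🬎[38;2;22;14;26m[48;2;21;13;25m🬎[0m
[38;2;20;11;23m[48;2;19;10;22m🬎[38;2;20;11;23m[48;2;19;10;22m🬎[38;2;20;11;23m[48;2;19;10;22m🬎[38;2;8;28;24m[48;2;19;10;22m🬉[38;2;32;115;99m[48;2;20;11;23m🬲[38;2;20;11;23m[48;2;19;10;22m🬎[38;2;20;11;23m[48;2;19;10;22m🬎[38;2;20;11;23m[48;2;16;57;49m🬝[38;2;56;158;138m[48;2;22;59;55m🬘[38;2;20;11;23m[48;2;19;10;22m🬎[38;2;20;11;23m[48;2;19;10;22m🬎[38;2;20;11;23m[48;2;19;10;22m🬎[0m
[38;2;18;9;20m[48;2;17;8;19m🬎[38;2;18;9;20m[48;2;17;8;19m🬎[38;2;18;9;20m[48;2;17;8;19m🬎[38;2;18;9;20m[48;2;17;8;19m🬎[38;2;27;95;82m[48;2;13;16;21m🬁[38;2;27;96;83m[48;2;17;8;19m🬎[38;2;34;116;100m[48;2;14;26;29m🬋[38;2;41;123;107m[48;2;17;8;19m🬎[38;2;39;139;119m[48;2;17;8;19m🬀[38;2;18;9;20m[48;2;17;8;19m🬎[38;2;18;9;20m[48;2;17;8;19m🬎[38;2;18;9;20m[48;2;17;8;19m🬎[0m
[38;2;16;7;18m[48;2;15;6;16m🬂[38;2;16;7;18m[48;2;15;6;16m🬂[38;2;16;7;18m[48;2;15;6;16m🬂[38;2;16;7;18m[48;2;15;6;16m🬂[38;2;16;7;18m[48;2;15;6;16m🬂[38;2;16;7;18m[48;2;15;6;16m🬂[38;2;16;7;18m[48;2;15;6;16m🬂[38;2;16;7;18m[48;2;15;6;16m🬂[38;2;16;7;18m[48;2;15;6;16m🬂[38;2;16;7;18m[48;2;15;6;16m🬂[38;2;16;7;18m[48;2;15;6;16m🬂[38;2;16;7;18m[48;2;15;6;16m🬂[0m
</frame>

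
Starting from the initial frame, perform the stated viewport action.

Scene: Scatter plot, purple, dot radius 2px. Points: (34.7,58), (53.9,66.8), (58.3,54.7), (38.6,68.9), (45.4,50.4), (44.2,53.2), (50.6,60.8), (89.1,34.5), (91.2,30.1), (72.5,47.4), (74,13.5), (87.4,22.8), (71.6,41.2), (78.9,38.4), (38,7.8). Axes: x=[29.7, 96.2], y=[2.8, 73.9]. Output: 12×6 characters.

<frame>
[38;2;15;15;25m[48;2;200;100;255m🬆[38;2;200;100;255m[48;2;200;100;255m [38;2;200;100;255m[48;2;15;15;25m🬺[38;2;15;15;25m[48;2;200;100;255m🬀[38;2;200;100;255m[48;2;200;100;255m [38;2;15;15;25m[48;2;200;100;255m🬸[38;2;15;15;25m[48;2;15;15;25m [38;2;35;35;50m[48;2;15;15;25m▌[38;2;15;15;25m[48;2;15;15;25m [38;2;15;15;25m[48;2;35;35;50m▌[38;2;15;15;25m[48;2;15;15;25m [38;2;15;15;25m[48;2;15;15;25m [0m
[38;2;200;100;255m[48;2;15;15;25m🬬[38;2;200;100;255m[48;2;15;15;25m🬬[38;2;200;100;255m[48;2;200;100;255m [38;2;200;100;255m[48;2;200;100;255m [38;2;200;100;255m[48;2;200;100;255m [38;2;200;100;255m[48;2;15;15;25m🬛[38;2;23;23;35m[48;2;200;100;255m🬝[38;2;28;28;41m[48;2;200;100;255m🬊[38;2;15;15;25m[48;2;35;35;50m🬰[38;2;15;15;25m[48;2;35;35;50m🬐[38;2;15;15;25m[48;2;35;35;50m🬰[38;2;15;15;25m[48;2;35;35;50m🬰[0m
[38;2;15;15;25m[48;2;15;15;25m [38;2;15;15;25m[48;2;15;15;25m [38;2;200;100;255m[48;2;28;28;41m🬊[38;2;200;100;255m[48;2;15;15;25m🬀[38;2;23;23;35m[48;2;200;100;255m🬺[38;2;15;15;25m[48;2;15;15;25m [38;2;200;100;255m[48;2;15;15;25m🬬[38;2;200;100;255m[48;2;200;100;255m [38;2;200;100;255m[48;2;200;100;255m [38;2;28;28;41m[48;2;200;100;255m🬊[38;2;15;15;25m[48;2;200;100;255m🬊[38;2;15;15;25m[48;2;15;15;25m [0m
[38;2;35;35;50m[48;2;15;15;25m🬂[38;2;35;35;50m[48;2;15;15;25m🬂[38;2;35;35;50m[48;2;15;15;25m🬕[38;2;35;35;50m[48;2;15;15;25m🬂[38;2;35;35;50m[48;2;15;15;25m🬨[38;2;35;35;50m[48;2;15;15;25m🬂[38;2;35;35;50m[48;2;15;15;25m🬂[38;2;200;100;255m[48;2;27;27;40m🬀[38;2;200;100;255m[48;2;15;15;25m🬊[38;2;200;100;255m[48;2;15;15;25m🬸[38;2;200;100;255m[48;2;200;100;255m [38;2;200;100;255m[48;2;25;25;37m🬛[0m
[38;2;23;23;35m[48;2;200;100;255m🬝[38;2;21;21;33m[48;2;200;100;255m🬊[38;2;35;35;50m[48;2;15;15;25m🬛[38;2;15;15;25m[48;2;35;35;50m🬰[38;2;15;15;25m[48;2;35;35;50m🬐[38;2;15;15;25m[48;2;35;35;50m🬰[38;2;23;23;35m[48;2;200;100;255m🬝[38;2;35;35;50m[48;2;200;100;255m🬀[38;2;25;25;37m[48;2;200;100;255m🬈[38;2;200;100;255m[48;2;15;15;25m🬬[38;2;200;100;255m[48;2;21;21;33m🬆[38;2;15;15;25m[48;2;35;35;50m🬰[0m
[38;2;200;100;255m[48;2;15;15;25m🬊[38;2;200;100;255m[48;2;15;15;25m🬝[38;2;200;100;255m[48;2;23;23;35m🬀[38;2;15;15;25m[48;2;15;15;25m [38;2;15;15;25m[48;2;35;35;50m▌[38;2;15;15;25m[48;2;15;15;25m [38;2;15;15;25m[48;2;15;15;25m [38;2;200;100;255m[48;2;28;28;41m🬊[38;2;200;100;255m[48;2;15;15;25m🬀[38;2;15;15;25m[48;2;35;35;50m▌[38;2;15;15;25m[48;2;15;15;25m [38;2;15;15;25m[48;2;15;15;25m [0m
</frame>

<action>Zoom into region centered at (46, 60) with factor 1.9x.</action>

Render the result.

<frame>
[38;2;15;15;25m[48;2;15;15;25m [38;2;15;15;25m[48;2;15;15;25m [38;2;35;35;50m[48;2;15;15;25m▌[38;2;15;15;25m[48;2;200;100;255m🬬[38;2;15;15;25m[48;2;35;35;50m▌[38;2;15;15;25m[48;2;15;15;25m [38;2;15;15;25m[48;2;15;15;25m [38;2;35;35;50m[48;2;15;15;25m▌[38;2;15;15;25m[48;2;15;15;25m [38;2;15;15;25m[48;2;35;35;50m▌[38;2;15;15;25m[48;2;15;15;25m [38;2;15;15;25m[48;2;15;15;25m [0m
[38;2;15;15;25m[48;2;35;35;50m🬰[38;2;15;15;25m[48;2;35;35;50m🬰[38;2;35;35;50m[48;2;200;100;255m🬐[38;2;200;100;255m[48;2;200;100;255m [38;2;27;27;40m[48;2;200;100;255m🬸[38;2;15;15;25m[48;2;35;35;50m🬰[38;2;15;15;25m[48;2;35;35;50m🬰[38;2;28;28;41m[48;2;200;100;255m🬆[38;2;200;100;255m[48;2;15;15;25m🬺[38;2;31;31;45m[48;2;200;100;255m🬬[38;2;15;15;25m[48;2;35;35;50m🬰[38;2;15;15;25m[48;2;35;35;50m🬰[0m
[38;2;15;15;25m[48;2;15;15;25m [38;2;15;15;25m[48;2;200;100;255m🬝[38;2;21;21;33m[48;2;200;100;255m🬊[38;2;200;100;255m[48;2;15;15;25m🬀[38;2;15;15;25m[48;2;35;35;50m▌[38;2;15;15;25m[48;2;15;15;25m [38;2;15;15;25m[48;2;200;100;255m🬆[38;2;200;100;255m[48;2;200;100;255m [38;2;200;100;255m[48;2;15;15;25m🬕[38;2;23;23;35m[48;2;200;100;255m🬝[38;2;15;15;25m[48;2;15;15;25m [38;2;15;15;25m[48;2;15;15;25m [0m
[38;2;35;35;50m[48;2;15;15;25m🬂[38;2;200;100;255m[48;2;15;15;25m🬊[38;2;200;100;255m[48;2;15;15;25m🬝[38;2;200;100;255m[48;2;19;19;30m🬀[38;2;28;28;41m[48;2;200;100;255m🬆[38;2;200;100;255m[48;2;35;35;50m🬺[38;2;200;100;255m[48;2;20;20;31m🬑[38;2;200;100;255m[48;2;21;21;33m🬆[38;2;23;23;35m[48;2;200;100;255m🬴[38;2;200;100;255m[48;2;200;100;255m [38;2;200;100;255m[48;2;25;25;37m🬛[38;2;35;35;50m[48;2;15;15;25m🬂[0m
[38;2;15;15;25m[48;2;35;35;50m🬰[38;2;15;15;25m[48;2;35;35;50m🬰[38;2;35;35;50m[48;2;15;15;25m🬛[38;2;15;15;25m[48;2;35;35;50m🬰[38;2;27;27;40m[48;2;200;100;255m🬺[38;2;200;100;255m[48;2;15;15;25m🬬[38;2;200;100;255m[48;2;21;21;33m🬆[38;2;35;35;50m[48;2;15;15;25m🬛[38;2;15;15;25m[48;2;35;35;50m🬰[38;2;27;27;40m[48;2;200;100;255m🬺[38;2;15;15;25m[48;2;35;35;50m🬰[38;2;15;15;25m[48;2;35;35;50m🬰[0m
[38;2;15;15;25m[48;2;15;15;25m [38;2;15;15;25m[48;2;15;15;25m [38;2;35;35;50m[48;2;15;15;25m▌[38;2;15;15;25m[48;2;15;15;25m [38;2;15;15;25m[48;2;35;35;50m▌[38;2;15;15;25m[48;2;15;15;25m [38;2;15;15;25m[48;2;15;15;25m [38;2;35;35;50m[48;2;15;15;25m▌[38;2;15;15;25m[48;2;15;15;25m [38;2;15;15;25m[48;2;35;35;50m▌[38;2;15;15;25m[48;2;15;15;25m [38;2;15;15;25m[48;2;15;15;25m [0m
</frame>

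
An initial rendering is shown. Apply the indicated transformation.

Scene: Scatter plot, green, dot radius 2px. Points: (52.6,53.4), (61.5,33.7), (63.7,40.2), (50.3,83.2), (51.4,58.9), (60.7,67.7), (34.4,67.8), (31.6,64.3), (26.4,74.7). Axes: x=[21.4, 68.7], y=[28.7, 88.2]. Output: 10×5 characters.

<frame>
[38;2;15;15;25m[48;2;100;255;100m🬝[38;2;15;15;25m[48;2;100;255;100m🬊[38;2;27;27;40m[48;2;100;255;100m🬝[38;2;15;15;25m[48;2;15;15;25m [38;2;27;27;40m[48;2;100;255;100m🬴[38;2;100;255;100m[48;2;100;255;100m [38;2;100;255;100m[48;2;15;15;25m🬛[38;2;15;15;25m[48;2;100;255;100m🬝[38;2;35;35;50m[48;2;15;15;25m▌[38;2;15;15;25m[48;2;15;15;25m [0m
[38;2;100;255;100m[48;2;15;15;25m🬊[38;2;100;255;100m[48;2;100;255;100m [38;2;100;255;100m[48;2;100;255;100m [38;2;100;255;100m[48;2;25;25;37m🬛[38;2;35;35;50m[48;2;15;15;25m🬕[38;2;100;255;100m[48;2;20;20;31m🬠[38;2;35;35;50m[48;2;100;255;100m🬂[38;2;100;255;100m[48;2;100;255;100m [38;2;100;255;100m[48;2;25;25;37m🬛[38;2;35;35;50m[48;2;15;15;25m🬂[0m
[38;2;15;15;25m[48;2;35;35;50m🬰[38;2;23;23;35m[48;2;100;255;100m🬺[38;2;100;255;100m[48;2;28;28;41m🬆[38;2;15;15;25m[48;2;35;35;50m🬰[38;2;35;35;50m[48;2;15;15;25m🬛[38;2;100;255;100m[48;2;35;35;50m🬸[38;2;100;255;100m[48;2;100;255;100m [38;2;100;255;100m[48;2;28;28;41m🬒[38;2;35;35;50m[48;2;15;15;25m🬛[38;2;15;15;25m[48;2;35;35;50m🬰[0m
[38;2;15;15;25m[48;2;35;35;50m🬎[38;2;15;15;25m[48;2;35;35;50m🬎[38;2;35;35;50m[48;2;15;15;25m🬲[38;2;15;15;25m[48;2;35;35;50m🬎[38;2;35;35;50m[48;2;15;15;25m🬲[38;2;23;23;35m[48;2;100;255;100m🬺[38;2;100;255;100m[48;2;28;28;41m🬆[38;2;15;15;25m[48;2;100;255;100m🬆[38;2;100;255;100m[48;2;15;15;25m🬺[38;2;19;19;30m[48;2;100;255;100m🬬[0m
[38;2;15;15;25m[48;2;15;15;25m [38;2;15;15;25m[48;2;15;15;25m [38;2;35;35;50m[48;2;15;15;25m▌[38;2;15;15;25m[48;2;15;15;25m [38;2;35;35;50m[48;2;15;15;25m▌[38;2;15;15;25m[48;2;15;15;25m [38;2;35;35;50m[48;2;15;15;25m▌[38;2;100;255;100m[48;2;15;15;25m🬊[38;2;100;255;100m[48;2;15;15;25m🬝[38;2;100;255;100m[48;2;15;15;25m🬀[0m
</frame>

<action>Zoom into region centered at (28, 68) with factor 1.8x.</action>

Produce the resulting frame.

<frame>
[38;2;15;15;25m[48;2;15;15;25m [38;2;15;15;25m[48;2;15;15;25m [38;2;35;35;50m[48;2;15;15;25m▌[38;2;15;15;25m[48;2;15;15;25m [38;2;23;23;35m[48;2;100;255;100m🬬[38;2;15;15;25m[48;2;15;15;25m [38;2;35;35;50m[48;2;15;15;25m▌[38;2;15;15;25m[48;2;15;15;25m [38;2;35;35;50m[48;2;15;15;25m▌[38;2;15;15;25m[48;2;15;15;25m [0m
[38;2;35;35;50m[48;2;15;15;25m🬂[38;2;35;35;50m[48;2;15;15;25m🬂[38;2;35;35;50m[48;2;15;15;25m🬕[38;2;100;255;100m[48;2;25;25;37m🬫[38;2;100;255;100m[48;2;100;255;100m [38;2;100;255;100m[48;2;23;23;35m🬃[38;2;35;35;50m[48;2;15;15;25m🬕[38;2;23;23;35m[48;2;100;255;100m🬬[38;2;35;35;50m[48;2;15;15;25m🬕[38;2;35;35;50m[48;2;15;15;25m🬂[0m
[38;2;15;15;25m[48;2;35;35;50m🬰[38;2;15;15;25m[48;2;35;35;50m🬰[38;2;35;35;50m[48;2;15;15;25m🬛[38;2;15;15;25m[48;2;35;35;50m🬰[38;2;100;255;100m[48;2;27;27;40m🬀[38;2;21;21;33m[48;2;100;255;100m🬆[38;2;100;255;100m[48;2;100;255;100m [38;2;100;255;100m[48;2;100;255;100m [38;2;27;27;40m[48;2;100;255;100m🬸[38;2;15;15;25m[48;2;35;35;50m🬰[0m
[38;2;15;15;25m[48;2;35;35;50m🬎[38;2;15;15;25m[48;2;35;35;50m🬎[38;2;35;35;50m[48;2;15;15;25m🬲[38;2;15;15;25m[48;2;35;35;50m🬎[38;2;35;35;50m[48;2;15;15;25m🬲[38;2;23;23;35m[48;2;100;255;100m🬺[38;2;100;255;100m[48;2;28;28;41m🬆[38;2;100;255;100m[48;2;23;23;35m🬀[38;2;35;35;50m[48;2;15;15;25m🬲[38;2;15;15;25m[48;2;35;35;50m🬎[0m
[38;2;15;15;25m[48;2;15;15;25m [38;2;15;15;25m[48;2;15;15;25m [38;2;35;35;50m[48;2;15;15;25m▌[38;2;15;15;25m[48;2;15;15;25m [38;2;35;35;50m[48;2;15;15;25m▌[38;2;15;15;25m[48;2;15;15;25m [38;2;35;35;50m[48;2;15;15;25m▌[38;2;15;15;25m[48;2;15;15;25m [38;2;35;35;50m[48;2;15;15;25m▌[38;2;15;15;25m[48;2;15;15;25m [0m
</frame>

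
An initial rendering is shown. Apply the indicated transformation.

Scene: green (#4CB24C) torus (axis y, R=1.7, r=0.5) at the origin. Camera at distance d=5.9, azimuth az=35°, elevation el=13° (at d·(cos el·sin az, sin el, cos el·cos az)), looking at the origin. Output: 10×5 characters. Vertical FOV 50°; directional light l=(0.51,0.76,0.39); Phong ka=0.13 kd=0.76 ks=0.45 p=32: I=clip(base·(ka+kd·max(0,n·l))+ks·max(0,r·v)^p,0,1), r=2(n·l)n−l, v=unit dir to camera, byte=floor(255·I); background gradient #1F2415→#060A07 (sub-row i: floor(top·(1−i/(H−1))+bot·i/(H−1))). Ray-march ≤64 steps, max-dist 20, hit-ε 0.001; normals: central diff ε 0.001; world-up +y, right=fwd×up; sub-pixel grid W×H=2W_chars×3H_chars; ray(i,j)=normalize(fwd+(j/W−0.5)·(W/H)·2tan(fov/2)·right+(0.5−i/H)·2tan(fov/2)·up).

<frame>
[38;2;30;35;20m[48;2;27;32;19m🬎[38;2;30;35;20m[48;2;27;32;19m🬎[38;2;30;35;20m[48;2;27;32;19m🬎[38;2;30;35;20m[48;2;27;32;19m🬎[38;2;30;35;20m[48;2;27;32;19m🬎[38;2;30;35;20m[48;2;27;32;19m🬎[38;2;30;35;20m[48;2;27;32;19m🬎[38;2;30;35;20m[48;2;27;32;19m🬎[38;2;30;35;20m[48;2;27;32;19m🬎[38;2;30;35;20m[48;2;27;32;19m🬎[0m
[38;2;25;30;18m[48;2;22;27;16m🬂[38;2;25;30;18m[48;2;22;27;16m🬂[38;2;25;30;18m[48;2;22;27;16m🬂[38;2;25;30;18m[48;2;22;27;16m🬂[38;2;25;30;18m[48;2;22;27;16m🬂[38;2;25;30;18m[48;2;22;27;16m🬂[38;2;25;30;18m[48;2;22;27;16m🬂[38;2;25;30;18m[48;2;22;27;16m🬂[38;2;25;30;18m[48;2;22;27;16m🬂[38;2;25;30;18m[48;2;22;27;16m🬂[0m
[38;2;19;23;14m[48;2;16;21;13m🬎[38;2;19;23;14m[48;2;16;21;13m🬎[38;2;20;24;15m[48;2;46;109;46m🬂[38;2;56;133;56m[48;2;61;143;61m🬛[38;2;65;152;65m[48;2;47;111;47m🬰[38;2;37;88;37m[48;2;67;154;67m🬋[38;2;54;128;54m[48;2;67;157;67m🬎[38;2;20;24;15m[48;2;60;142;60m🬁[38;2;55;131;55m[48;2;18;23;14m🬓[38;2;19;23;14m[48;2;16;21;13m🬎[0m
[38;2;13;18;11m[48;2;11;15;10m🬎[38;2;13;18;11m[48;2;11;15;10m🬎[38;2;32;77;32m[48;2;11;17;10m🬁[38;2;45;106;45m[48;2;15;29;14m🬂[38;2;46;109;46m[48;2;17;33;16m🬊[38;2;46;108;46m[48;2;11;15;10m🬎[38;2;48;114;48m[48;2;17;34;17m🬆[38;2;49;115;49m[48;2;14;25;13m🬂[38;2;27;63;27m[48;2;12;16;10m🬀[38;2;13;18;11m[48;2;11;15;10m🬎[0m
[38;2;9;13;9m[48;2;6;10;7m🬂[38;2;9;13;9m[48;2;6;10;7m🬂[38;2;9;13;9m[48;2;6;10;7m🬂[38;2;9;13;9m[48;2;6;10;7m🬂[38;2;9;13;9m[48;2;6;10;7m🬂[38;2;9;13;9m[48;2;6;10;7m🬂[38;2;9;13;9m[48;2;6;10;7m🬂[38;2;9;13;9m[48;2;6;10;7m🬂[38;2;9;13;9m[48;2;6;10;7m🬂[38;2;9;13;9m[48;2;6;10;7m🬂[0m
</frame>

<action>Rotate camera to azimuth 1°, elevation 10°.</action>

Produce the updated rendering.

<frame>
[38;2;30;35;20m[48;2;27;32;19m🬎[38;2;30;35;20m[48;2;27;32;19m🬎[38;2;30;35;20m[48;2;27;32;19m🬎[38;2;30;35;20m[48;2;27;32;19m🬎[38;2;30;35;20m[48;2;27;32;19m🬎[38;2;30;35;20m[48;2;27;32;19m🬎[38;2;30;35;20m[48;2;27;32;19m🬎[38;2;30;35;20m[48;2;27;32;19m🬎[38;2;30;35;20m[48;2;27;32;19m🬎[38;2;30;35;20m[48;2;27;32;19m🬎[0m
[38;2;25;30;18m[48;2;22;27;16m🬂[38;2;25;30;18m[48;2;22;27;16m🬂[38;2;25;30;18m[48;2;22;27;16m🬂[38;2;25;30;18m[48;2;22;27;16m🬂[38;2;25;30;18m[48;2;22;27;16m🬂[38;2;25;30;18m[48;2;22;27;16m🬂[38;2;25;30;18m[48;2;22;27;16m🬂[38;2;25;30;18m[48;2;22;27;16m🬂[38;2;25;30;18m[48;2;22;27;16m🬂[38;2;25;30;18m[48;2;22;27;16m🬂[0m
[38;2;19;23;14m[48;2;16;21;13m🬎[38;2;19;23;14m[48;2;16;21;13m🬎[38;2;35;83;35m[48;2;19;34;16m🬋[38;2;54;127;54m[48;2;37;88;37m🬎[38;2;59;141;59m[48;2;47;110;47m🬎[38;2;53;124;53m[48;2;61;140;61m🬑[38;2;55;131;55m[48;2;103;180;103m🬎[38;2;20;24;15m[48;2;60;142;60m🬁[38;2;60;142;60m[48;2;18;23;14m🬓[38;2;19;23;14m[48;2;16;21;13m🬎[0m
[38;2;13;18;11m[48;2;11;15;10m🬎[38;2;13;18;11m[48;2;11;15;10m🬎[38;2;9;23;9m[48;2;12;16;10m🬂[38;2;22;52;22m[48;2;10;22;10m🬁[38;2;29;70;29m[48;2;10;19;9m🬂[38;2;36;87;36m[48;2;11;21;10m🬂[38;2;40;95;40m[48;2;11;21;11m🬂[38;2;38;91;38m[48;2;11;17;10m🬂[38;2;20;46;20m[48;2;12;16;10m🬀[38;2;13;18;11m[48;2;11;15;10m🬎[0m
[38;2;9;13;9m[48;2;6;10;7m🬂[38;2;9;13;9m[48;2;6;10;7m🬂[38;2;9;13;9m[48;2;6;10;7m🬂[38;2;9;13;9m[48;2;6;10;7m🬂[38;2;9;13;9m[48;2;6;10;7m🬂[38;2;9;13;9m[48;2;6;10;7m🬂[38;2;9;13;9m[48;2;6;10;7m🬂[38;2;9;13;9m[48;2;6;10;7m🬂[38;2;9;13;9m[48;2;6;10;7m🬂[38;2;9;13;9m[48;2;6;10;7m🬂[0m
</frame>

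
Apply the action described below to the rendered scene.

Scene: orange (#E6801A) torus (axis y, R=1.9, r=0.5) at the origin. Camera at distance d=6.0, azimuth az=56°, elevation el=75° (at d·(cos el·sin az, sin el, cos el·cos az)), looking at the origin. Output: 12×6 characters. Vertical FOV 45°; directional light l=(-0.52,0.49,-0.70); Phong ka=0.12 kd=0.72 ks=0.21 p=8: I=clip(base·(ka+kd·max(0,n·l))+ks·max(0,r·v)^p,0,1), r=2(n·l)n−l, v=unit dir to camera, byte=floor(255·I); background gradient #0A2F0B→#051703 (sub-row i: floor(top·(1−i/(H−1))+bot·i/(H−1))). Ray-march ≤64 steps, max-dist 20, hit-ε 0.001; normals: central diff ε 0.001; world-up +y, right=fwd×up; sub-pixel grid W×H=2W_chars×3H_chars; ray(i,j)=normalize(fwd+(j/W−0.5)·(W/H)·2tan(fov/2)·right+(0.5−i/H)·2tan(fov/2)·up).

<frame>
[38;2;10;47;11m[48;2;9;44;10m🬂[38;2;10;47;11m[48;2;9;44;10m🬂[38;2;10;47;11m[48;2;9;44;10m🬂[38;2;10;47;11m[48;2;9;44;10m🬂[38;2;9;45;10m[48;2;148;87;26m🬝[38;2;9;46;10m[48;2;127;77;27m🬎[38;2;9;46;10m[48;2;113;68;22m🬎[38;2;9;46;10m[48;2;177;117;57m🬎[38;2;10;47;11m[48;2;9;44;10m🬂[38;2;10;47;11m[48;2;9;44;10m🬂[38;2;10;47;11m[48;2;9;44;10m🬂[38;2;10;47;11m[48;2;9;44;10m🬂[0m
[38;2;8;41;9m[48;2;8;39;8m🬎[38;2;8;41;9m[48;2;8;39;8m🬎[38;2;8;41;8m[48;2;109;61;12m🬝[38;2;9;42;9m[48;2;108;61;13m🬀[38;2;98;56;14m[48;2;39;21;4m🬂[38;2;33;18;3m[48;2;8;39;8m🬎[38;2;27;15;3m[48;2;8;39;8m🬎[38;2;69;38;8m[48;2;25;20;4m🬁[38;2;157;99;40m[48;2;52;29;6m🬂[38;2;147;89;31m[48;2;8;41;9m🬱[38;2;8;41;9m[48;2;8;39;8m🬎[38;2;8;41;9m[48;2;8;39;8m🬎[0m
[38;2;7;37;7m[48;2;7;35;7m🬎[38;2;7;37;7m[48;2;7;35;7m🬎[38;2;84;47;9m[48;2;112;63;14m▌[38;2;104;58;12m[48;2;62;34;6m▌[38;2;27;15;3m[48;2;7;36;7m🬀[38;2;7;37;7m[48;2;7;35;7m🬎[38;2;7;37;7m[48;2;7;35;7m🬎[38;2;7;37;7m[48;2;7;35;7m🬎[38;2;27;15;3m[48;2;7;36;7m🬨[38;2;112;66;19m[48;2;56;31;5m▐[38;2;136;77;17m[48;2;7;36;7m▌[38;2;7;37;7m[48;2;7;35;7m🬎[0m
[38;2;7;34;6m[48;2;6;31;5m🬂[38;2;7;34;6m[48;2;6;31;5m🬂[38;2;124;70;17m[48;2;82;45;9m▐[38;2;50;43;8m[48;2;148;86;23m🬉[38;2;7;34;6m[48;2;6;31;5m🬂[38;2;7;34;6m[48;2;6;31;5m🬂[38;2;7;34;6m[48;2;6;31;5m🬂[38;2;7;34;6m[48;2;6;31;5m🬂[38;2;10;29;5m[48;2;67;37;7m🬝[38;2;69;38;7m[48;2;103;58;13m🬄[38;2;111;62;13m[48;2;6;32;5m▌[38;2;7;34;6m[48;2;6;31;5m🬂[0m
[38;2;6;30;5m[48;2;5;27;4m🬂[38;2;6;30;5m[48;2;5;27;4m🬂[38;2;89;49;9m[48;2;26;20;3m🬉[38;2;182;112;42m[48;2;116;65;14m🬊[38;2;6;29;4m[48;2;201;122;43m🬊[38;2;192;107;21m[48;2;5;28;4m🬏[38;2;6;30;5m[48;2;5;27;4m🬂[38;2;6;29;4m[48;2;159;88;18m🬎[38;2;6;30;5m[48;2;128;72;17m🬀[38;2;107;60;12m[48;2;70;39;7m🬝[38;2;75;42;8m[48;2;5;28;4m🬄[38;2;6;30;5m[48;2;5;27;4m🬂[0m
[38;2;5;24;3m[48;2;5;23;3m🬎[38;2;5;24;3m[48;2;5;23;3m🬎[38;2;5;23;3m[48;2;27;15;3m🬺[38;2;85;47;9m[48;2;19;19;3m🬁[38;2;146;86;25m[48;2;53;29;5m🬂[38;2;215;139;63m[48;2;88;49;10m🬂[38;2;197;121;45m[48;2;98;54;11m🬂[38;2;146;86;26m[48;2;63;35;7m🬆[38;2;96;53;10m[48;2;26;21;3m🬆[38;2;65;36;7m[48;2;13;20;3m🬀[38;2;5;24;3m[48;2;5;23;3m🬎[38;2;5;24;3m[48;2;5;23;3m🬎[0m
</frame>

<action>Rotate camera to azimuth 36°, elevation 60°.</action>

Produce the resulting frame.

<frame>
[38;2;10;47;11m[48;2;9;44;10m🬂[38;2;10;47;11m[48;2;9;44;10m🬂[38;2;10;47;11m[48;2;9;44;10m🬂[38;2;10;47;11m[48;2;9;44;10m🬂[38;2;10;47;11m[48;2;9;44;10m🬂[38;2;10;47;11m[48;2;9;44;10m🬂[38;2;10;47;11m[48;2;9;44;10m🬂[38;2;10;47;11m[48;2;9;44;10m🬂[38;2;10;47;11m[48;2;9;44;10m🬂[38;2;10;47;11m[48;2;9;44;10m🬂[38;2;10;47;11m[48;2;9;44;10m🬂[38;2;10;47;11m[48;2;9;44;10m🬂[0m
[38;2;8;41;9m[48;2;8;39;8m🬎[38;2;8;41;9m[48;2;8;39;8m🬎[38;2;8;41;9m[48;2;8;39;8m🬎[38;2;26;42;9m[48;2;148;94;40m🬥[38;2;40;30;7m[48;2;173;116;58m🬺[38;2;107;67;28m[48;2;27;15;3m🬂[38;2;82;48;14m[48;2;27;15;3m🬂[38;2;149;98;47m[48;2;31;17;3m🬂[38;2;31;36;8m[48;2;124;77;30m🬰[38;2;139;87;36m[48;2;8;41;8m🬏[38;2;8;41;9m[48;2;8;39;8m🬎[38;2;8;41;9m[48;2;8;39;8m🬎[0m
[38;2;7;37;7m[48;2;7;35;7m🬎[38;2;7;37;7m[48;2;7;35;7m🬎[38;2;8;38;8m[48;2;118;69;21m🬀[38;2;88;50;13m[48;2;32;18;3m▌[38;2;27;15;3m[48;2;7;35;7m🬆[38;2;7;37;7m[48;2;7;35;7m🬎[38;2;7;37;7m[48;2;7;35;7m🬎[38;2;7;36;7m[48;2;27;15;3m🬺[38;2;31;17;3m[48;2;7;35;7m🬬[38;2;125;75;26m[48;2;90;51;13m▐[38;2;106;59;12m[48;2;7;37;7m🬓[38;2;7;37;7m[48;2;7;35;7m🬎[0m
[38;2;7;34;6m[48;2;6;31;5m🬂[38;2;7;34;6m[48;2;6;31;5m🬂[38;2;130;80;29m[48;2;94;52;11m▐[38;2;17;23;4m[48;2;126;73;21m🬉[38;2;7;34;6m[48;2;6;31;5m🬂[38;2;7;34;6m[48;2;6;31;5m🬂[38;2;7;34;6m[48;2;6;31;5m🬂[38;2;7;34;6m[48;2;6;31;5m🬂[38;2;10;28;5m[48;2;125;69;14m🬝[38;2;118;69;19m[48;2;142;89;35m🬣[38;2;93;52;11m[48;2;6;32;5m▌[38;2;7;34;6m[48;2;6;31;5m🬂[0m
[38;2;6;30;5m[48;2;5;27;4m🬂[38;2;6;30;5m[48;2;5;27;4m🬂[38;2;78;44;9m[48;2;22;20;3m🬊[38;2;167;105;43m[48;2;98;55;12m🬊[38;2;6;29;4m[48;2;182;115;48m🬊[38;2;6;29;4m[48;2;190;109;29m🬎[38;2;6;29;4m[48;2;190;105;21m🬎[38;2;6;29;4m[48;2;200;125;51m🬎[38;2;6;30;5m[48;2;159;97;35m🬀[38;2;137;84;31m[48;2;69;38;7m🬄[38;2;60;33;6m[48;2;9;25;4m🬀[38;2;6;30;5m[48;2;5;27;4m🬂[0m
[38;2;5;24;3m[48;2;5;23;3m🬎[38;2;5;24;3m[48;2;5;23;3m🬎[38;2;5;23;3m[48;2;27;15;3m🬺[38;2;60;33;6m[48;2;22;16;3m🬁[38;2;100;56;12m[48;2;34;19;3m🬂[38;2;156;97;38m[48;2;50;27;5m🬂[38;2;173;111;49m[48;2;53;29;5m🬂[38;2;128;75;22m[48;2;44;24;4m🬂[38;2;73;40;8m[48;2;27;15;3m🬂[38;2;27;15;3m[48;2;5;23;3m🬆[38;2;5;24;3m[48;2;5;23;3m🬎[38;2;5;24;3m[48;2;5;23;3m🬎[0m
</frame>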